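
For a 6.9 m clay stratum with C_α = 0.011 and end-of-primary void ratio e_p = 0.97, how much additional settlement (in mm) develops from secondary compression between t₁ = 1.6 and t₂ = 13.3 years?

S_s ≈ 35.4 mm

Secondary compression: S_s = C_α·H/(1+e_p)·log₁₀(t₂/t₁)
S_s = 0.011×6.9/(1+0.97)×log₁₀(13.3/1.6)
    = 0.03853 × 0.9197 = 0.03544 m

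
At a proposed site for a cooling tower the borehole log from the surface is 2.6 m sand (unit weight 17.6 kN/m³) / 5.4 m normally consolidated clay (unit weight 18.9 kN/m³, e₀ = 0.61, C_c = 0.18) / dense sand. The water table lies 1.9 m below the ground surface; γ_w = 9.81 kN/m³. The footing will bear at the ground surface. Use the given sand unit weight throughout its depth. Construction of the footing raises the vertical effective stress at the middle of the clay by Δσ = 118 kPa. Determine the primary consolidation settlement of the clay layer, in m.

S_c ≈ 0.276 m

Mid-depth of clay below the ground surface: z = 2.6 + 5.4/2 = 5.3 m.
Total vertical stress at mid-clay: σ_v = 17.6×2.6 + 18.9×2.7 = 96.79 kPa.
Pore pressure: u = 9.81×(5.3 − 1.9) = 33.354 kPa.
Initial effective stress: σ'_0 = σ_v − u = 96.79 − 33.354 = 63.436 kPa.
Final effective stress: σ'_f = σ'_0 + Δσ = 63.436 + 118 = 181.44 kPa.
Normally consolidated clay, so the full stress increment lies on the virgin compression line:
S_c = C_c·H/(1+e₀)·log₁₀(σ'_f/σ'_0) = 0.18×5.4/(1+0.61)×log₁₀(181.44/63.436)
    = 0.60373 × 0.4564 = 0.2755 m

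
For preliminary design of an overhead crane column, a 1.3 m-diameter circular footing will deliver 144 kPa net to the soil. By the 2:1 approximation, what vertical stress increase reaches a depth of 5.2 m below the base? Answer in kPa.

Δσ_z ≈ 5.76 kPa

By the 2:1 method the load spreads at 1 horizontal : 2 vertical, so at depth z the loaded area has grown by z in each plan dimension:
Δσ ≈ qD²/(D+z)² = 144×1.3²/(1.3+5.2)² = 5.76 kPa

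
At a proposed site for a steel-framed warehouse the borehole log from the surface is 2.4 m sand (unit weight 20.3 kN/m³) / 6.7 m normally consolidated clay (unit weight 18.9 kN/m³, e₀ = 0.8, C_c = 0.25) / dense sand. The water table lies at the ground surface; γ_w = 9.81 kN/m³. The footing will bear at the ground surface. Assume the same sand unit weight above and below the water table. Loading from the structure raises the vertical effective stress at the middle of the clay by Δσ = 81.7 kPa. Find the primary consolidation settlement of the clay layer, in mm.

S_c ≈ 365 mm

Mid-depth of clay below the ground surface: z = 2.4 + 6.7/2 = 5.75 m.
Total vertical stress at mid-clay: σ_v = 20.3×2.4 + 18.9×3.35 = 112.03 kPa.
Pore pressure: u = 9.81×(5.75 − 0) = 56.408 kPa.
Initial effective stress: σ'_0 = σ_v − u = 112.03 − 56.408 = 55.622 kPa.
Final effective stress: σ'_f = σ'_0 + Δσ = 55.622 + 81.7 = 137.32 kPa.
Normally consolidated clay, so the full stress increment lies on the virgin compression line:
S_c = C_c·H/(1+e₀)·log₁₀(σ'_f/σ'_0) = 0.25×6.7/(1+0.8)×log₁₀(137.32/55.622)
    = 0.93056 × 0.39249 = 0.3652 m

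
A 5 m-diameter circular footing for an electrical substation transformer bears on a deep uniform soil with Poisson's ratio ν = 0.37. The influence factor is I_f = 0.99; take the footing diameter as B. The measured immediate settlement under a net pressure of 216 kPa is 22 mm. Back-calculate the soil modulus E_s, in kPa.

S_e = q·B·(1−ν²)/E_s · I_f  ⇒  E_s = q·B·(1−ν²)·I_f / S_e.
E_s = 216 × 5 × 0.8631 × 0.99 / 0.022 = 41950 kPa

E_s ≈ 41900 kPa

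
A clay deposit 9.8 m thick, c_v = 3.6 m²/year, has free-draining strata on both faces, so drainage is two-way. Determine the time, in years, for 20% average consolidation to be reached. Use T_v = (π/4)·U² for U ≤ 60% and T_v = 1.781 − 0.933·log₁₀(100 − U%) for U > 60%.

t ≈ 0.21 years

Drainage path length: H_d = H/2 = 4.9 m (double drainage).
U ≤ 60%: T_v = (π/4)·U² = (π/4)×0.2² = 0.031416.
t = T_v·H_d²/c_v = 0.031416×4.9²/3.6 = 0.2095 years.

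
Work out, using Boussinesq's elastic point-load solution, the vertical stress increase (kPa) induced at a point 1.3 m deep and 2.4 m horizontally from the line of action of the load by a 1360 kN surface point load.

Boussinesq vertical stress below a point load on an elastic half-space:
Δσ_z = 3P/(2πz²) · [1 + (r/z)²]^(−5/2)
r/z = 2.4/1.3 = 1.8462; [1+(r/z)²]^(−5/2) = 0.024509.
Δσ_z = 3×1360/(2π×1.3²) × 0.024509 = 384.23 × 0.024509 = 9.417 kPa

Δσ_z ≈ 9.42 kPa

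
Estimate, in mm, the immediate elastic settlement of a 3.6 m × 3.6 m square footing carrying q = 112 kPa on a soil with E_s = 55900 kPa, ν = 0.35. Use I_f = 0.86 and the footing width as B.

Immediate (elastic) settlement: S_e = q·B·(1−ν²)/E_s · I_f.
S_e = 112 × 3.6 × (1 − 0.35²) / 55900 × 0.86
    = 112 × 3.6 × 0.8775 / 55900 × 0.86
    = 0.005443 m = 5.443 mm

S_e ≈ 5.44 mm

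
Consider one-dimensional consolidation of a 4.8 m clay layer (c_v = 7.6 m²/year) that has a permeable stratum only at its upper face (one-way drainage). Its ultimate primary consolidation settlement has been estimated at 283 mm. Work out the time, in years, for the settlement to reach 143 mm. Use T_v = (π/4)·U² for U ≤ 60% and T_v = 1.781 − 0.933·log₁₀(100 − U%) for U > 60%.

t ≈ 0.608 years

Drainage path length: H_d = H = 4.8 m (single drainage).
U = S(t)/S_ult = 143/283 = 0.5053.
U ≤ 60%: T_v = (π/4)·U² = (π/4)×0.5053² = 0.20053.
t = T_v·H_d²/c_v = 0.20053×4.8²/7.6 = 0.6079 years.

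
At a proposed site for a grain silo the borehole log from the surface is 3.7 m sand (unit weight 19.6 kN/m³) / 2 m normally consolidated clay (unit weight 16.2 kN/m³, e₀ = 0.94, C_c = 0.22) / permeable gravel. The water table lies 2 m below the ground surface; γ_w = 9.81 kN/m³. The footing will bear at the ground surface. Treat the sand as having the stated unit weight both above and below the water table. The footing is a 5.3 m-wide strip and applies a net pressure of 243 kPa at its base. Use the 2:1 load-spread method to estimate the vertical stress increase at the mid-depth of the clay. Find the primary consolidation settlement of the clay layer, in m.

Mid-depth of clay below the ground surface: z = 3.7 + 2/2 = 4.7 m.
Total vertical stress at mid-clay: σ_v = 19.6×3.7 + 16.2×1 = 88.72 kPa.
Pore pressure: u = 9.81×(4.7 − 2) = 26.487 kPa.
Initial effective stress: σ'_0 = σ_v − u = 88.72 − 26.487 = 62.233 kPa.
Stress increase at mid-clay by the 2:1 spreading method:
Δσ = qB/(B+z) = 243×5.3/(5.3+4.7) = 128.79 kPa
Final effective stress: σ'_f = σ'_0 + Δσ = 62.233 + 128.79 = 191.02 kPa.
Normally consolidated clay, so the full stress increment lies on the virgin compression line:
S_c = C_c·H/(1+e₀)·log₁₀(σ'_f/σ'_0) = 0.22×2/(1+0.94)×log₁₀(191.02/62.233)
    = 0.2268 × 0.48706 = 0.1105 m

S_c ≈ 0.11 m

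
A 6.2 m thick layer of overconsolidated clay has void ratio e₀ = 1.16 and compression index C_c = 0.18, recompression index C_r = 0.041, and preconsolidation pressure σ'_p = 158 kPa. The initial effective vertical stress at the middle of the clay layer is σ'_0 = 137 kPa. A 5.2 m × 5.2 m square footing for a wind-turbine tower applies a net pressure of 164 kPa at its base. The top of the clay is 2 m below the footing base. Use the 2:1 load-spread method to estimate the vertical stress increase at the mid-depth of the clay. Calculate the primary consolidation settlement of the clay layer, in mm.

Mid-depth of clay below the footing base: z = 2 + 6.2/2 = 5.1 m.
Stress increase at mid-clay by the 2:1 spreading method:
Δσ = qBL/((B+z)(L+z)) = 164×5.2×5.2/((5.2+5.1)(5.2+5.1)) = 41.8 kPa
Final effective stress: σ'_f = 137 + 41.8 = 178.8 kPa.
σ'_f = 178.8 > σ'_p = 158 kPa, so the stress path crosses the preconsolidation pressure — recompression up to σ'_p, then virgin compression beyond:
S_c = H/(1+e₀)·[C_r·log₁₀(σ'_p/σ'_0) + C_c·log₁₀(σ'_f/σ'_p)]
    = 6.2/2.16 × [0.041×log₁₀(158/137) + 0.18×log₁₀(178.8/158)]
    = 2.8704 × [0.0025394 + 0.0096679] = 0.03504 m

S_c ≈ 35 mm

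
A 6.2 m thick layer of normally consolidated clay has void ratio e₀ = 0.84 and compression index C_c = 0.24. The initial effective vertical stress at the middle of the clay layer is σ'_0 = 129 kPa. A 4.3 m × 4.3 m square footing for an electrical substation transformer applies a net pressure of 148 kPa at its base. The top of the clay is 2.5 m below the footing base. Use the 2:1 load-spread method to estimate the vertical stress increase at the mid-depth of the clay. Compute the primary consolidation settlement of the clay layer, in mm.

Mid-depth of clay below the footing base: z = 2.5 + 6.2/2 = 5.6 m.
Stress increase at mid-clay by the 2:1 spreading method:
Δσ = qBL/((B+z)(L+z)) = 148×4.3×4.3/((4.3+5.6)(4.3+5.6)) = 27.921 kPa
Final effective stress: σ'_f = σ'_0 + Δσ = 129 + 27.921 = 156.92 kPa.
Normally consolidated clay, so the full stress increment lies on the virgin compression line:
S_c = C_c·H/(1+e₀)·log₁₀(σ'_f/σ'_0) = 0.24×6.2/(1+0.84)×log₁₀(156.92/129)
    = 0.8087 × 0.085089 = 0.06881 m

S_c ≈ 68.8 mm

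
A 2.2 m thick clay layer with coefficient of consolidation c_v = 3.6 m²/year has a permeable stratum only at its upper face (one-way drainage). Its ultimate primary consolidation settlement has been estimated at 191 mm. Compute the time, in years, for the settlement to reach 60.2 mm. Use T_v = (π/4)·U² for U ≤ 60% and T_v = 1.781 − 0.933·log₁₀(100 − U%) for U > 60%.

t ≈ 0.105 years

Drainage path length: H_d = H = 2.2 m (single drainage).
U = S(t)/S_ult = 60.2/191 = 0.3152.
U ≤ 60%: T_v = (π/4)·U² = (π/4)×0.31518² = 0.078022.
t = T_v·H_d²/c_v = 0.078022×2.2²/3.6 = 0.1049 years.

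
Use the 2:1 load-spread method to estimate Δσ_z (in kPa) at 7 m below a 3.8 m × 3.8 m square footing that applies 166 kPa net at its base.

By the 2:1 method the load spreads at 1 horizontal : 2 vertical, so at depth z the loaded area has grown by z in each plan dimension:
Δσ = qBL/((B+z)(L+z)) = 166×3.8×3.8/((3.8+7)(3.8+7)) = 20.551 kPa

Δσ_z ≈ 20.6 kPa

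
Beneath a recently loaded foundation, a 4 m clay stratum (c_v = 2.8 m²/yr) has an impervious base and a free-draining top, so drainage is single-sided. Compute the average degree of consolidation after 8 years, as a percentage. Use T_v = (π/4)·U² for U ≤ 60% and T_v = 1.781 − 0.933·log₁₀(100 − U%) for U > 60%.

Drainage path length: H_d = H = 4 m (single drainage).
T_v = c_v·t/H_d² = 2.8×8/4² = 1.4.
T_v = 1.4 corresponds to the U > 60% branch:
U = 1 − 10^((1.781 − T_v)/0.933)/100 = 0.9744

U ≈ 97.4 %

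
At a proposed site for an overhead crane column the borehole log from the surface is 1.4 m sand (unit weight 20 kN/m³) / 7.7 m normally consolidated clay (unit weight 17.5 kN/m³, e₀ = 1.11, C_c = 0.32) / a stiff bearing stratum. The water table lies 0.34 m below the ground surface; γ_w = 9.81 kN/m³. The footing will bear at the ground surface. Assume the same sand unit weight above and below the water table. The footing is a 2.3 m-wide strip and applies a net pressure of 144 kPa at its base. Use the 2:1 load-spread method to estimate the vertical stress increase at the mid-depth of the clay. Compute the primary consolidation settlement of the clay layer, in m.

Mid-depth of clay below the ground surface: z = 1.4 + 7.7/2 = 5.25 m.
Total vertical stress at mid-clay: σ_v = 20×1.4 + 17.5×3.85 = 95.375 kPa.
Pore pressure: u = 9.81×(5.25 − 0.34) = 48.167 kPa.
Initial effective stress: σ'_0 = σ_v − u = 95.375 − 48.167 = 47.208 kPa.
Stress increase at mid-clay by the 2:1 spreading method:
Δσ = qB/(B+z) = 144×2.3/(2.3+5.25) = 43.868 kPa
Final effective stress: σ'_f = σ'_0 + Δσ = 47.208 + 43.868 = 91.076 kPa.
Normally consolidated clay, so the full stress increment lies on the virgin compression line:
S_c = C_c·H/(1+e₀)·log₁₀(σ'_f/σ'_0) = 0.32×7.7/(1+1.11)×log₁₀(91.076/47.208)
    = 1.1678 × 0.28539 = 0.3333 m

S_c ≈ 0.333 m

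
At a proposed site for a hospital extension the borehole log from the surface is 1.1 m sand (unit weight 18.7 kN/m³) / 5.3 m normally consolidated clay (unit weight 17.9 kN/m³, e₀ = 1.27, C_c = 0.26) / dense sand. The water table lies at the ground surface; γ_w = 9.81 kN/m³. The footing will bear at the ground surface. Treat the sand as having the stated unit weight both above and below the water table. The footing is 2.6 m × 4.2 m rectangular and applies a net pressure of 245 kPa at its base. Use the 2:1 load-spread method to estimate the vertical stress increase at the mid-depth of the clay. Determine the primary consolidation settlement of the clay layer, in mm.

S_c ≈ 262 mm

Mid-depth of clay below the ground surface: z = 1.1 + 5.3/2 = 3.75 m.
Total vertical stress at mid-clay: σ_v = 18.7×1.1 + 17.9×2.65 = 68.005 kPa.
Pore pressure: u = 9.81×(3.75 − 0) = 36.788 kPa.
Initial effective stress: σ'_0 = σ_v − u = 68.005 − 36.788 = 31.217 kPa.
Stress increase at mid-clay by the 2:1 spreading method:
Δσ = qBL/((B+z)(L+z)) = 245×2.6×4.2/((2.6+3.75)(4.2+3.75)) = 52.997 kPa
Final effective stress: σ'_f = σ'_0 + Δσ = 31.217 + 52.997 = 84.214 kPa.
Normally consolidated clay, so the full stress increment lies on the virgin compression line:
S_c = C_c·H/(1+e₀)·log₁₀(σ'_f/σ'_0) = 0.26×5.3/(1+1.27)×log₁₀(84.214/31.217)
    = 0.60705 × 0.43099 = 0.2616 m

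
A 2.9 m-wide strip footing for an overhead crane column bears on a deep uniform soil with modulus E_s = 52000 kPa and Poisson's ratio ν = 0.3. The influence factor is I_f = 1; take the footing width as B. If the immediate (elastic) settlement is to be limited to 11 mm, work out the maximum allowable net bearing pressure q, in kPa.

q ≈ 217 kPa

S_e = q·B·(1−ν²)/E_s · I_f  ⇒  q = S_e·E_s / (B·(1−ν²)·I_f).
q = 0.011 × 52000 / (2.9 × 0.91 × 1) = 216.7 kPa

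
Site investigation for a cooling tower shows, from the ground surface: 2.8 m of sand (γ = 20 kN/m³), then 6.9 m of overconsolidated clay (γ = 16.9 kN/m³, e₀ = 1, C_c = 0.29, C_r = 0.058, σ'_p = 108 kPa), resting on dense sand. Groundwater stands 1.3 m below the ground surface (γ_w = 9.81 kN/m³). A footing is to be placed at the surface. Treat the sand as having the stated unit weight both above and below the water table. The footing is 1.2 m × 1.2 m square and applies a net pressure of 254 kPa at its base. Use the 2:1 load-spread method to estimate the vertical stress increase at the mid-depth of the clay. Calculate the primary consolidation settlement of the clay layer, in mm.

S_c ≈ 8.3 mm

Mid-depth of clay below the ground surface: z = 2.8 + 6.9/2 = 6.25 m.
Total vertical stress at mid-clay: σ_v = 20×2.8 + 16.9×3.45 = 114.31 kPa.
Pore pressure: u = 9.81×(6.25 − 1.3) = 48.56 kPa.
Initial effective stress: σ'_0 = σ_v − u = 114.31 − 48.56 = 65.75 kPa.
Stress increase at mid-clay by the 2:1 spreading method:
Δσ = qBL/((B+z)(L+z)) = 254×1.2×1.2/((1.2+6.25)(1.2+6.25)) = 6.59 kPa
Final effective stress: σ'_f = 65.75 + 6.59 = 72.34 kPa.
σ'_f = 72.34 ≤ σ'_p = 108 kPa, so the clay remains overconsolidated and only the recompression index applies:
S_c = C_r·H/(1+e₀)·log₁₀(σ'_f/σ'_0) = 0.058×6.9/2×log₁₀(72.34/65.75)
    = 0.2001 × 0.041483 = 0.008301 m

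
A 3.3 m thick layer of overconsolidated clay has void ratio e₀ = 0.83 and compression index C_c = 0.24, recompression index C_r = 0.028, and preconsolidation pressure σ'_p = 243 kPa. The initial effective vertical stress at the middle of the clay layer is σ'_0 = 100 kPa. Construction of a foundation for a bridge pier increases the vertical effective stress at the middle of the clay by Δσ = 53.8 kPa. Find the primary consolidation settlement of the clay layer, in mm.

S_c ≈ 9.44 mm

Final effective stress: σ'_f = 100 + 53.8 = 153.8 kPa.
σ'_f = 153.8 ≤ σ'_p = 243 kPa, so the clay remains overconsolidated and only the recompression index applies:
S_c = C_r·H/(1+e₀)·log₁₀(σ'_f/σ'_0) = 0.028×3.3/1.83×log₁₀(153.8/100)
    = 0.050492 × 0.18696 = 0.00944 m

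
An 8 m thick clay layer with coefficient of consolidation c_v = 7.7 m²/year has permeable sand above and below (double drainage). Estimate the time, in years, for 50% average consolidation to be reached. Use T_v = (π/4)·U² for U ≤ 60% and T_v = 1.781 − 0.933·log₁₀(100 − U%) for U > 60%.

t ≈ 0.408 years

Drainage path length: H_d = H/2 = 4 m (double drainage).
U ≤ 60%: T_v = (π/4)·U² = (π/4)×0.5² = 0.19635.
t = T_v·H_d²/c_v = 0.19635×4²/7.7 = 0.408 years.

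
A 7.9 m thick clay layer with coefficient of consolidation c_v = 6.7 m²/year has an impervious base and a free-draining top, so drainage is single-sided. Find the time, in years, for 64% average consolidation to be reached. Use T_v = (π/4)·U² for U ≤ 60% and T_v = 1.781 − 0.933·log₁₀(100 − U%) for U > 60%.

Drainage path length: H_d = H = 7.9 m (single drainage).
U > 60%: T_v = 1.781 − 0.933·log₁₀(100 − 64) = 0.32897.
t = T_v·H_d²/c_v = 0.32897×7.9²/6.7 = 3.064 years.

t ≈ 3.06 years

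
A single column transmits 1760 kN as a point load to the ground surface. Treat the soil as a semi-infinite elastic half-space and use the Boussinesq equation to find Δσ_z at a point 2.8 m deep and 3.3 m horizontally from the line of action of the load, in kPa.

Δσ_z ≈ 12.2 kPa

Boussinesq vertical stress below a point load on an elastic half-space:
Δσ_z = 3P/(2πz²) · [1 + (r/z)²]^(−5/2)
r/z = 3.3/2.8 = 1.1786; [1+(r/z)²]^(−5/2) = 0.11336.
Δσ_z = 3×1760/(2π×2.8²) × 0.11336 = 107.19 × 0.11336 = 12.15 kPa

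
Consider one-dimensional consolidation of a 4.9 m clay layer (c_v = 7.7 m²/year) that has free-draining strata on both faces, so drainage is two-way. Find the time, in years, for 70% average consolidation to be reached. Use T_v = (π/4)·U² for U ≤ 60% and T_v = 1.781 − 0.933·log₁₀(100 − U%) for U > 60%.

Drainage path length: H_d = H/2 = 2.45 m (double drainage).
U > 60%: T_v = 1.781 − 0.933·log₁₀(100 − 70) = 0.40285.
t = T_v·H_d²/c_v = 0.40285×2.45²/7.7 = 0.314 years.

t ≈ 0.314 years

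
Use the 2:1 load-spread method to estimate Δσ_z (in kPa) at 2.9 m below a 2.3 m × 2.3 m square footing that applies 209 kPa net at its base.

Δσ_z ≈ 40.9 kPa

By the 2:1 method the load spreads at 1 horizontal : 2 vertical, so at depth z the loaded area has grown by z in each plan dimension:
Δσ = qBL/((B+z)(L+z)) = 209×2.3×2.3/((2.3+2.9)(2.3+2.9)) = 40.888 kPa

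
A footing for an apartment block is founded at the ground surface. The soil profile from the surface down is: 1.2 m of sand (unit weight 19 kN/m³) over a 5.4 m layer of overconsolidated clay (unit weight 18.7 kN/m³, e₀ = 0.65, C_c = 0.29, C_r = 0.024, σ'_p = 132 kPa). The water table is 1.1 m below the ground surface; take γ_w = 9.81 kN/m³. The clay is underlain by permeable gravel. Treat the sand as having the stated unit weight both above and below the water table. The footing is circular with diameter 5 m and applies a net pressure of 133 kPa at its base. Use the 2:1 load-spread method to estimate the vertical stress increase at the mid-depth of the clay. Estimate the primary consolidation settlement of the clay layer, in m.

S_c ≈ 0.0222 m

Mid-depth of clay below the ground surface: z = 1.2 + 5.4/2 = 3.9 m.
Total vertical stress at mid-clay: σ_v = 19×1.2 + 18.7×2.7 = 73.29 kPa.
Pore pressure: u = 9.81×(3.9 − 1.1) = 27.468 kPa.
Initial effective stress: σ'_0 = σ_v − u = 73.29 − 27.468 = 45.822 kPa.
Stress increase at mid-clay by the 2:1 spreading method:
Δσ ≈ qD²/(D+z)² = 133×5²/(5+3.9)² = 41.977 kPa
Final effective stress: σ'_f = 45.822 + 41.977 = 87.799 kPa.
σ'_f = 87.799 ≤ σ'_p = 132 kPa, so the clay remains overconsolidated and only the recompression index applies:
S_c = C_r·H/(1+e₀)·log₁₀(σ'_f/σ'_0) = 0.024×5.4/1.65×log₁₀(87.799/45.822)
    = 0.078545 × 0.28242 = 0.02218 m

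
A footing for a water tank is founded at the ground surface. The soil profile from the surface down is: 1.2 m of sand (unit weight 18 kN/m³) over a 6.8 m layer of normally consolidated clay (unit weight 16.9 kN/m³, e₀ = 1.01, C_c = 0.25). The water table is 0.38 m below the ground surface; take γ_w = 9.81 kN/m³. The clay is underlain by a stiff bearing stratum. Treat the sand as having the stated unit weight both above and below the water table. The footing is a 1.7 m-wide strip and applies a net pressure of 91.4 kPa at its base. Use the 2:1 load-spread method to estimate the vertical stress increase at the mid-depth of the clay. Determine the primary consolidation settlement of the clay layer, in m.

S_c ≈ 0.185 m

Mid-depth of clay below the ground surface: z = 1.2 + 6.8/2 = 4.6 m.
Total vertical stress at mid-clay: σ_v = 18×1.2 + 16.9×3.4 = 79.06 kPa.
Pore pressure: u = 9.81×(4.6 − 0.38) = 41.398 kPa.
Initial effective stress: σ'_0 = σ_v − u = 79.06 − 41.398 = 37.662 kPa.
Stress increase at mid-clay by the 2:1 spreading method:
Δσ = qB/(B+z) = 91.4×1.7/(1.7+4.6) = 24.663 kPa
Final effective stress: σ'_f = σ'_0 + Δσ = 37.662 + 24.663 = 62.325 kPa.
Normally consolidated clay, so the full stress increment lies on the virgin compression line:
S_c = C_c·H/(1+e₀)·log₁₀(σ'_f/σ'_0) = 0.25×6.8/(1+1.01)×log₁₀(62.325/37.662)
    = 0.84577 × 0.21876 = 0.185 m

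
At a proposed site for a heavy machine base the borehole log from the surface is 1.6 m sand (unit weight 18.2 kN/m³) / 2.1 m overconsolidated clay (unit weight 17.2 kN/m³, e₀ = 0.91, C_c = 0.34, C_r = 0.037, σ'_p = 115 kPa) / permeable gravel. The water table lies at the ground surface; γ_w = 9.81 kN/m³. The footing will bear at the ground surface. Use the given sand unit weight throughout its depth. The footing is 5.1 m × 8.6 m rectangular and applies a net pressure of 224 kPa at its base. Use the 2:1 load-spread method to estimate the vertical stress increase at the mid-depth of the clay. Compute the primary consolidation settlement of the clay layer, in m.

S_c ≈ 0.0545 m

Mid-depth of clay below the ground surface: z = 1.6 + 2.1/2 = 2.65 m.
Total vertical stress at mid-clay: σ_v = 18.2×1.6 + 17.2×1.05 = 47.18 kPa.
Pore pressure: u = 9.81×(2.65 − 0) = 25.997 kPa.
Initial effective stress: σ'_0 = σ_v − u = 47.18 − 25.997 = 21.183 kPa.
Stress increase at mid-clay by the 2:1 spreading method:
Δσ = qBL/((B+z)(L+z)) = 224×5.1×8.6/((5.1+2.65)(8.6+2.65)) = 112.68 kPa
Final effective stress: σ'_f = 21.183 + 112.68 = 133.86 kPa.
σ'_f = 133.86 > σ'_p = 115 kPa, so the stress path crosses the preconsolidation pressure — recompression up to σ'_p, then virgin compression beyond:
S_c = H/(1+e₀)·[C_r·log₁₀(σ'_p/σ'_0) + C_c·log₁₀(σ'_f/σ'_p)]
    = 2.1/1.91 × [0.037×log₁₀(115/21.183) + 0.34×log₁₀(133.86/115)]
    = 1.0995 × [0.027184 + 0.022424] = 0.05454 m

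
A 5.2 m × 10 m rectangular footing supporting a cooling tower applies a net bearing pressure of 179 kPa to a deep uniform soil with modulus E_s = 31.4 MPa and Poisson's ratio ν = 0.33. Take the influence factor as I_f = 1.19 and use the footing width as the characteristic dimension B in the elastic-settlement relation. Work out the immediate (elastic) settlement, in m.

S_e ≈ 0.0314 m

Immediate (elastic) settlement: S_e = q·B·(1−ν²)/E_s · I_f.
E_s = 31.4 MPa = 31400 kPa.
S_e = 179 × 5.2 × (1 − 0.33²) / 31400 × 1.19
    = 179 × 5.2 × 0.8911 / 31400 × 1.19
    = 0.03143 m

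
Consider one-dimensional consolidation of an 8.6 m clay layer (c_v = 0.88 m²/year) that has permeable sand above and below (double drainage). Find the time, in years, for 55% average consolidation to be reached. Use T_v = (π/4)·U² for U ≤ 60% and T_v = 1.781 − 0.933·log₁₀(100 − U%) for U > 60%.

t ≈ 4.99 years

Drainage path length: H_d = H/2 = 4.3 m (double drainage).
U ≤ 60%: T_v = (π/4)·U² = (π/4)×0.55² = 0.23758.
t = T_v·H_d²/c_v = 0.23758×4.3²/0.88 = 4.992 years.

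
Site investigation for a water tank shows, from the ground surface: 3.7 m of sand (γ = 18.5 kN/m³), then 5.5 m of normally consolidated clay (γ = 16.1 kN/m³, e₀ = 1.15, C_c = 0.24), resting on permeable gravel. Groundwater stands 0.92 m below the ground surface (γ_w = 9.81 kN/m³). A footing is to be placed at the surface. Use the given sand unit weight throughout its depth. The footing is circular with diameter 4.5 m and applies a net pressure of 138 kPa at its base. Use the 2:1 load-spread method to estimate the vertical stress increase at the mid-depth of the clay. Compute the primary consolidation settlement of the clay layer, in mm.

S_c ≈ 89.4 mm

Mid-depth of clay below the ground surface: z = 3.7 + 5.5/2 = 6.45 m.
Total vertical stress at mid-clay: σ_v = 18.5×3.7 + 16.1×2.75 = 112.73 kPa.
Pore pressure: u = 9.81×(6.45 − 0.92) = 54.249 kPa.
Initial effective stress: σ'_0 = σ_v − u = 112.73 − 54.249 = 58.481 kPa.
Stress increase at mid-clay by the 2:1 spreading method:
Δσ ≈ qD²/(D+z)² = 138×4.5²/(4.5+6.45)² = 23.306 kPa
Final effective stress: σ'_f = σ'_0 + Δσ = 58.481 + 23.306 = 81.787 kPa.
Normally consolidated clay, so the full stress increment lies on the virgin compression line:
S_c = C_c·H/(1+e₀)·log₁₀(σ'_f/σ'_0) = 0.24×5.5/(1+1.15)×log₁₀(81.787/58.481)
    = 0.61395 × 0.14567 = 0.08943 m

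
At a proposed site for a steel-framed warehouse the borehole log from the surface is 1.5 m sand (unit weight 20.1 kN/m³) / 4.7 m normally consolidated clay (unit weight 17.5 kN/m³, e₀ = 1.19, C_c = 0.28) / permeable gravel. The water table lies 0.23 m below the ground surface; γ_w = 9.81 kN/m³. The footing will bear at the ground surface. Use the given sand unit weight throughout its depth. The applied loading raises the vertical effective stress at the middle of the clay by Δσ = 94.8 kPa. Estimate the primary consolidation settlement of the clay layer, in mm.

Mid-depth of clay below the ground surface: z = 1.5 + 4.7/2 = 3.85 m.
Total vertical stress at mid-clay: σ_v = 20.1×1.5 + 17.5×2.35 = 71.275 kPa.
Pore pressure: u = 9.81×(3.85 − 0.23) = 35.512 kPa.
Initial effective stress: σ'_0 = σ_v − u = 71.275 − 35.512 = 35.763 kPa.
Final effective stress: σ'_f = σ'_0 + Δσ = 35.763 + 94.8 = 130.56 kPa.
Normally consolidated clay, so the full stress increment lies on the virgin compression line:
S_c = C_c·H/(1+e₀)·log₁₀(σ'_f/σ'_0) = 0.28×4.7/(1+1.19)×log₁₀(130.56/35.763)
    = 0.60091 × 0.56238 = 0.3379 m

S_c ≈ 338 mm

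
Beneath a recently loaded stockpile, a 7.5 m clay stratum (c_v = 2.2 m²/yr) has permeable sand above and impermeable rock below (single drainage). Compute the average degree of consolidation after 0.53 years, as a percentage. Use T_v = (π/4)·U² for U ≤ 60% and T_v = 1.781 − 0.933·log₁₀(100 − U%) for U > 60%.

U ≈ 16.2 %

Drainage path length: H_d = H = 7.5 m (single drainage).
T_v = c_v·t/H_d² = 2.2×0.53/7.5² = 0.020729.
T_v = 0.020729 corresponds to the U ≤ 60% branch:
U = √(4T_v/π) = 0.1625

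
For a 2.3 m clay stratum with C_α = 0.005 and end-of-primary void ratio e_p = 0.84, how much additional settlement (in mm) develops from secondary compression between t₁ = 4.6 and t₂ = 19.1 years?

Secondary compression: S_s = C_α·H/(1+e_p)·log₁₀(t₂/t₁)
S_s = 0.005×2.3/(1+0.84)×log₁₀(19.1/4.6)
    = 0.00625 × 0.6183 = 0.003864 m

S_s ≈ 3.86 mm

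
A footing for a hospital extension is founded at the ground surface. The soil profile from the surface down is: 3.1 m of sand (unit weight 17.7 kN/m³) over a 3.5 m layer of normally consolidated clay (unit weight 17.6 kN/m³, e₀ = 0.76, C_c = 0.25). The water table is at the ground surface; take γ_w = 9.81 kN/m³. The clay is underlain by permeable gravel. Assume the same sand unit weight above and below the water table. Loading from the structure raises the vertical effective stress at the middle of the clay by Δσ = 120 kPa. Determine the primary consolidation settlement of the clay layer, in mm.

S_c ≈ 307 mm

Mid-depth of clay below the ground surface: z = 3.1 + 3.5/2 = 4.85 m.
Total vertical stress at mid-clay: σ_v = 17.7×3.1 + 17.6×1.75 = 85.67 kPa.
Pore pressure: u = 9.81×(4.85 − 0) = 47.578 kPa.
Initial effective stress: σ'_0 = σ_v − u = 85.67 − 47.578 = 38.092 kPa.
Final effective stress: σ'_f = σ'_0 + Δσ = 38.092 + 120 = 158.09 kPa.
Normally consolidated clay, so the full stress increment lies on the virgin compression line:
S_c = C_c·H/(1+e₀)·log₁₀(σ'_f/σ'_0) = 0.25×3.5/(1+0.76)×log₁₀(158.09/38.092)
    = 0.49716 × 0.61807 = 0.3073 m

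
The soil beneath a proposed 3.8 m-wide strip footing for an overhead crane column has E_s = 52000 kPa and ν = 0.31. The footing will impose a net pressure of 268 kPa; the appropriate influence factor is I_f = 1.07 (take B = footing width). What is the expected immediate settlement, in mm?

S_e ≈ 18.9 mm

Immediate (elastic) settlement: S_e = q·B·(1−ν²)/E_s · I_f.
S_e = 268 × 3.8 × (1 − 0.31²) / 52000 × 1.07
    = 268 × 3.8 × 0.9039 / 52000 × 1.07
    = 0.01894 m = 18.94 mm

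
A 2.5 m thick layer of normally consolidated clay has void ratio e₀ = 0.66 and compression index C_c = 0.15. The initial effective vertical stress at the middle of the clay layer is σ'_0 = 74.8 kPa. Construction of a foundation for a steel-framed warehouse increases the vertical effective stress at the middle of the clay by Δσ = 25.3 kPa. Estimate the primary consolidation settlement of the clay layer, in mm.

Final effective stress: σ'_f = σ'_0 + Δσ = 74.8 + 25.3 = 100.1 kPa.
Normally consolidated clay, so the full stress increment lies on the virgin compression line:
S_c = C_c·H/(1+e₀)·log₁₀(σ'_f/σ'_0) = 0.15×2.5/(1+0.66)×log₁₀(100.1/74.8)
    = 0.2259 × 0.12653 = 0.02858 m

S_c ≈ 28.6 mm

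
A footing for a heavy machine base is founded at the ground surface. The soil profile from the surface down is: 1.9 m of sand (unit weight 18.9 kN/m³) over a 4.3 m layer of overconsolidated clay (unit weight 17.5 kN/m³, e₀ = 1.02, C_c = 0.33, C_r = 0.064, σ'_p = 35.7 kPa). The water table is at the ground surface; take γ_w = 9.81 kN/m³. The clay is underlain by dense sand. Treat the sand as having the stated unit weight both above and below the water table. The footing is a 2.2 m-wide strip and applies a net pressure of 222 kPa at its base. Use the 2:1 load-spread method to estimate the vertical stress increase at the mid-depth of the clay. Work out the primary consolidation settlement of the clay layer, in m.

S_c ≈ 0.352 m

Mid-depth of clay below the ground surface: z = 1.9 + 4.3/2 = 4.05 m.
Total vertical stress at mid-clay: σ_v = 18.9×1.9 + 17.5×2.15 = 73.535 kPa.
Pore pressure: u = 9.81×(4.05 − 0) = 39.73 kPa.
Initial effective stress: σ'_0 = σ_v − u = 73.535 − 39.73 = 33.805 kPa.
Stress increase at mid-clay by the 2:1 spreading method:
Δσ = qB/(B+z) = 222×2.2/(2.2+4.05) = 78.144 kPa
Final effective stress: σ'_f = 33.805 + 78.144 = 111.95 kPa.
σ'_f = 111.95 > σ'_p = 35.7 kPa, so the stress path crosses the preconsolidation pressure — recompression up to σ'_p, then virgin compression beyond:
S_c = H/(1+e₀)·[C_r·log₁₀(σ'_p/σ'_0) + C_c·log₁₀(σ'_f/σ'_p)]
    = 4.3/2.02 × [0.064×log₁₀(35.7/33.805) + 0.33×log₁₀(111.95/35.7)]
    = 2.1287 × [0.001516 + 0.1638] = 0.3519 m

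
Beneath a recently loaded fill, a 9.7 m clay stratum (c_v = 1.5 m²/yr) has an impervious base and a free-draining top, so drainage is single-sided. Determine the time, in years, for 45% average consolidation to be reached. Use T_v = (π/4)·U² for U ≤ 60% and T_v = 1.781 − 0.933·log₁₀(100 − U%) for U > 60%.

Drainage path length: H_d = H = 9.7 m (single drainage).
U ≤ 60%: T_v = (π/4)·U² = (π/4)×0.45² = 0.15904.
t = T_v·H_d²/c_v = 0.15904×9.7²/1.5 = 9.976 years.

t ≈ 9.98 years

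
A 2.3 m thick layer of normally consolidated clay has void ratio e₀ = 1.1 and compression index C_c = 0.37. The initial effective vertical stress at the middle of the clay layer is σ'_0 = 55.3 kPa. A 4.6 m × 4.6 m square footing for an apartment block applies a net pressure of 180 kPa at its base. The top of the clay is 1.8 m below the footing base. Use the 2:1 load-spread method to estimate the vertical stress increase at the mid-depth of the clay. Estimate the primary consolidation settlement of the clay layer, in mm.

S_c ≈ 139 mm

Mid-depth of clay below the footing base: z = 1.8 + 2.3/2 = 2.95 m.
Stress increase at mid-clay by the 2:1 spreading method:
Δσ = qBL/((B+z)(L+z)) = 180×4.6×4.6/((4.6+2.95)(4.6+2.95)) = 66.818 kPa
Final effective stress: σ'_f = σ'_0 + Δσ = 55.3 + 66.818 = 122.12 kPa.
Normally consolidated clay, so the full stress increment lies on the virgin compression line:
S_c = C_c·H/(1+e₀)·log₁₀(σ'_f/σ'_0) = 0.37×2.3/(1+1.1)×log₁₀(122.12/55.3)
    = 0.40524 × 0.34406 = 0.1394 m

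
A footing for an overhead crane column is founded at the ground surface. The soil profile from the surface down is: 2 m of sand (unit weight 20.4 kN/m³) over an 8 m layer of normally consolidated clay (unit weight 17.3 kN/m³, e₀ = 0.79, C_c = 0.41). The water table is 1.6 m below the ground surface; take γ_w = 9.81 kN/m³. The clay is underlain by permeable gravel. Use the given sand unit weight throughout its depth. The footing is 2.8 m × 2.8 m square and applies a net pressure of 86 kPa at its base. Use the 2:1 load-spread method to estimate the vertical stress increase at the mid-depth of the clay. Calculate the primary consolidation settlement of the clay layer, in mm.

S_c ≈ 97.5 mm

Mid-depth of clay below the ground surface: z = 2 + 8/2 = 6 m.
Total vertical stress at mid-clay: σ_v = 20.4×2 + 17.3×4 = 110 kPa.
Pore pressure: u = 9.81×(6 − 1.6) = 43.164 kPa.
Initial effective stress: σ'_0 = σ_v − u = 110 − 43.164 = 66.836 kPa.
Stress increase at mid-clay by the 2:1 spreading method:
Δσ = qBL/((B+z)(L+z)) = 86×2.8×2.8/((2.8+6)(2.8+6)) = 8.7066 kPa
Final effective stress: σ'_f = σ'_0 + Δσ = 66.836 + 8.7066 = 75.543 kPa.
Normally consolidated clay, so the full stress increment lies on the virgin compression line:
S_c = C_c·H/(1+e₀)·log₁₀(σ'_f/σ'_0) = 0.41×8/(1+0.79)×log₁₀(75.543/66.836)
    = 1.8324 × 0.053184 = 0.09745 m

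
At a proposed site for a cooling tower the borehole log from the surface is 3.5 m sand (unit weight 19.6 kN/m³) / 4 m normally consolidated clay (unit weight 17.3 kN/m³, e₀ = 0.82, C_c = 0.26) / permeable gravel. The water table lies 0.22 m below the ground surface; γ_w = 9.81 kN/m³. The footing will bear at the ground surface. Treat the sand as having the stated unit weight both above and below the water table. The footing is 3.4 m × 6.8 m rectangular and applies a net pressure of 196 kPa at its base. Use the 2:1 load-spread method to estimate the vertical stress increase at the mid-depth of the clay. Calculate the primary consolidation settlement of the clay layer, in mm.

S_c ≈ 147 mm

Mid-depth of clay below the ground surface: z = 3.5 + 4/2 = 5.5 m.
Total vertical stress at mid-clay: σ_v = 19.6×3.5 + 17.3×2 = 103.2 kPa.
Pore pressure: u = 9.81×(5.5 − 0.22) = 51.797 kPa.
Initial effective stress: σ'_0 = σ_v − u = 103.2 − 51.797 = 51.403 kPa.
Stress increase at mid-clay by the 2:1 spreading method:
Δσ = qBL/((B+z)(L+z)) = 196×3.4×6.8/((3.4+5.5)(6.8+5.5)) = 41.395 kPa
Final effective stress: σ'_f = σ'_0 + Δσ = 51.403 + 41.395 = 92.798 kPa.
Normally consolidated clay, so the full stress increment lies on the virgin compression line:
S_c = C_c·H/(1+e₀)·log₁₀(σ'_f/σ'_0) = 0.26×4/(1+0.82)×log₁₀(92.798/51.403)
    = 0.57143 × 0.25655 = 0.1466 m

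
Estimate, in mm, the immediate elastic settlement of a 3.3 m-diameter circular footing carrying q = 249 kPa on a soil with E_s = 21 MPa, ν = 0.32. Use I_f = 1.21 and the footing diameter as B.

S_e ≈ 42.5 mm

Immediate (elastic) settlement: S_e = q·B·(1−ν²)/E_s · I_f.
E_s = 21 MPa = 21000 kPa.
S_e = 249 × 3.3 × (1 − 0.32²) / 21000 × 1.21
    = 249 × 3.3 × 0.8976 / 21000 × 1.21
    = 0.0425 m = 42.5 mm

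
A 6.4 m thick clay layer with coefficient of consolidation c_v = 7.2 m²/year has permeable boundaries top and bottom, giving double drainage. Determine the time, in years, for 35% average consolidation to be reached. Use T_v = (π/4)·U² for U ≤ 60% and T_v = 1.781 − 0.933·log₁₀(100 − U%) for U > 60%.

t ≈ 0.137 years

Drainage path length: H_d = H/2 = 3.2 m (double drainage).
U ≤ 60%: T_v = (π/4)·U² = (π/4)×0.35² = 0.096211.
t = T_v·H_d²/c_v = 0.096211×3.2²/7.2 = 0.1368 years.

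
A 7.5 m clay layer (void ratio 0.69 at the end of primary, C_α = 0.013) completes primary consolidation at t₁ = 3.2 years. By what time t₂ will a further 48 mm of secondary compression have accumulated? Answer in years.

t₂ ≈ 21.7 years

S_s = C_α·H/(1+e_p)·log₁₀(t₂/t₁) ⇒ log₁₀(t₂/t₁) = S_s·(1+e_p)/(C_α·H).
log₁₀(t₂/t₁) = 0.048 × (1+0.69) / (0.013×7.5) = 0.832
t₂ = t₁ × 10^0.832 = 3.2 × 6.792 = 21.73 years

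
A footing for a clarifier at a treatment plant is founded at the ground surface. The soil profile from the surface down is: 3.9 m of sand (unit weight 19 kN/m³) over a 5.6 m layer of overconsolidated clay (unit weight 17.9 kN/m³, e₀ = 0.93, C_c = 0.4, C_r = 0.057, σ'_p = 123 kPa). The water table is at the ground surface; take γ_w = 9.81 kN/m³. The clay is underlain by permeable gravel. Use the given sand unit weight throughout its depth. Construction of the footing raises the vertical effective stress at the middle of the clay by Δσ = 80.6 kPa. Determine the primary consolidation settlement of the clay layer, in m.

S_c ≈ 0.115 m

Mid-depth of clay below the ground surface: z = 3.9 + 5.6/2 = 6.7 m.
Total vertical stress at mid-clay: σ_v = 19×3.9 + 17.9×2.8 = 124.22 kPa.
Pore pressure: u = 9.81×(6.7 − 0) = 65.727 kPa.
Initial effective stress: σ'_0 = σ_v − u = 124.22 − 65.727 = 58.493 kPa.
Final effective stress: σ'_f = 58.493 + 80.6 = 139.09 kPa.
σ'_f = 139.09 > σ'_p = 123 kPa, so the stress path crosses the preconsolidation pressure — recompression up to σ'_p, then virgin compression beyond:
S_c = H/(1+e₀)·[C_r·log₁₀(σ'_p/σ'_0) + C_c·log₁₀(σ'_f/σ'_p)]
    = 5.6/1.93 × [0.057×log₁₀(123/58.493) + 0.4×log₁₀(139.09/123)]
    = 2.9016 × [0.0184 + 0.021356] = 0.1154 m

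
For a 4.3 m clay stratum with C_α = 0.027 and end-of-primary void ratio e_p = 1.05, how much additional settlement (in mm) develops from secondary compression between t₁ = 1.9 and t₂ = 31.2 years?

Secondary compression: S_s = C_α·H/(1+e_p)·log₁₀(t₂/t₁)
S_s = 0.027×4.3/(1+1.05)×log₁₀(31.2/1.9)
    = 0.05663 × 1.215 = 0.06883 m

S_s ≈ 68.8 mm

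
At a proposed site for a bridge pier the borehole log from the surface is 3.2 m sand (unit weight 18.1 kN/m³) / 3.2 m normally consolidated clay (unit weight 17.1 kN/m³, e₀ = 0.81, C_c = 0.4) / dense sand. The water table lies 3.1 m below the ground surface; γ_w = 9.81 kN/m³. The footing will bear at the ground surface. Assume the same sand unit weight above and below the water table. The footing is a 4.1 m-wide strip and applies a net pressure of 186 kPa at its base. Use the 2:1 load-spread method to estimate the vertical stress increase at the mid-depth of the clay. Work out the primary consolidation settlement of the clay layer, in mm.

Mid-depth of clay below the ground surface: z = 3.2 + 3.2/2 = 4.8 m.
Total vertical stress at mid-clay: σ_v = 18.1×3.2 + 17.1×1.6 = 85.28 kPa.
Pore pressure: u = 9.81×(4.8 − 3.1) = 16.677 kPa.
Initial effective stress: σ'_0 = σ_v − u = 85.28 − 16.677 = 68.603 kPa.
Stress increase at mid-clay by the 2:1 spreading method:
Δσ = qB/(B+z) = 186×4.1/(4.1+4.8) = 85.685 kPa
Final effective stress: σ'_f = σ'_0 + Δσ = 68.603 + 85.685 = 154.29 kPa.
Normally consolidated clay, so the full stress increment lies on the virgin compression line:
S_c = C_c·H/(1+e₀)·log₁₀(σ'_f/σ'_0) = 0.4×3.2/(1+0.81)×log₁₀(154.29/68.603)
    = 0.70718 × 0.35199 = 0.2489 m

S_c ≈ 249 mm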